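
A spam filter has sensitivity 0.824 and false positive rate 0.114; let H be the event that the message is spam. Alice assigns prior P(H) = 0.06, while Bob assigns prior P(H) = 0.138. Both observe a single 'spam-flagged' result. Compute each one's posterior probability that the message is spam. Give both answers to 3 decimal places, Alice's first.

P('+'|H) = 0.824, P('+'|¬H) = 0.114.
Alice: numerator 0.824·0.06 = 0.049440; evidence = 0.049440+0.114·0.94 = 0.15660; posterior = 0.316.
Bob: numerator 0.824·0.138 = 0.11371; evidence = 0.11371+0.114·0.862 = 0.21198; posterior = 0.536.

Alice: 0.316; Bob: 0.536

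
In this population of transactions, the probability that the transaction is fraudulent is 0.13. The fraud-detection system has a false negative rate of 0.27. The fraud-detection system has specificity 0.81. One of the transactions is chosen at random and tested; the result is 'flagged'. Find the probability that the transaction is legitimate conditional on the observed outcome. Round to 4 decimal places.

P(¬H | E) ≈ 0.6353

Let H be the event that the transaction is fraudulent. P(H) = 0.13, so P(¬H) = 0.87. With E the 'flagged' result, P(E|H) = 0.73 and P(E|¬H) = 0.19.
P(E) = 0.73·0.13 + 0.19·0.87 = 0.094900 + 0.16530 = 0.26020.
By Bayes' theorem, P(H|E) = 0.094900 / 0.26020 = 0.3647. Hence P(¬H|E) = 1 − 0.3647 = 0.6353.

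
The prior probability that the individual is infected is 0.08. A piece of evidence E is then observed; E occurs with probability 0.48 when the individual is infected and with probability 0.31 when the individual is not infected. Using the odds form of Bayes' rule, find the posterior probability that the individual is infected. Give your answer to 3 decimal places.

Posterior probability ≈ 0.119

Prior odds = 0.08/(1−0.08) = 0.086957.
Likelihood ratio for E = 0.48/0.31 = 1.5484.
Posterior odds = prior odds × LR = 0.13464.
Posterior probability = odds/(1+odds) = 0.13464/1.1346 = 0.119.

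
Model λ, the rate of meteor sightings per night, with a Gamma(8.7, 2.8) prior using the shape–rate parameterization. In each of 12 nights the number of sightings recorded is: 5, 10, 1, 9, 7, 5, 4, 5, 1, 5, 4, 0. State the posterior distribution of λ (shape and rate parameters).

Total count ∑xᵢ = 56 over n = 12 nights.
Gamma is conjugate to the Poisson likelihood: posterior is Gamma(shape = 8.7+56 = 64.7, rate = 2.8+12 = 14.8).

Posterior: Gamma(shape=64.7, rate=14.8)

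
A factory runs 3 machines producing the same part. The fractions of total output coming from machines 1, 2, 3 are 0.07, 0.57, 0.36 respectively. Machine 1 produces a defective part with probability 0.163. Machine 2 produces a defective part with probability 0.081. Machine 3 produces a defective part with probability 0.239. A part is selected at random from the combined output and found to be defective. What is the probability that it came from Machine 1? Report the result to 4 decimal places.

P(defective|M1) = 0.163; P(defective|M2) = 0.081; P(defective|M3) = 0.239.
Prior × likelihood for each source: 0.07·0.163=0.01141, 0.57·0.081=0.04617, 0.36·0.239=0.08604. Summing gives P(defective) = 0.14362.
P(Machine 1 | defective) = 0.01141 / 0.14362 = 0.0794.

Posterior probability ≈ 0.0794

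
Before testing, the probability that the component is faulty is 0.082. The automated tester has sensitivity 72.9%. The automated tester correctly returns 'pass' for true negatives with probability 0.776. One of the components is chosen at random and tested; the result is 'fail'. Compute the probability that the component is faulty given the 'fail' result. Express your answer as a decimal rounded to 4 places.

P(H | E) ≈ 0.2252

Write H for 'the component is faulty'. Prior odds H:¬H = 0.082/0.918 = 0.089325. For the 'fail' outcome, the likelihood ratio is 0.729/0.224 = 3.2545.
Posterior odds = 0.089325 × 3.2545 = 0.29070, so P(H|E) = 0.29070/(1+0.29070) = 0.2252.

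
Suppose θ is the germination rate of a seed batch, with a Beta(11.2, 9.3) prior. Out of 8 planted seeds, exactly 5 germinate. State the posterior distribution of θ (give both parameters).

Posterior: Beta(16.2, 12.3)

Observing 5 successes and 3 failures updates Beta(11.2, 9.3) by adding the success and failure counts to the two shape parameters: α = 11.2+5 = 16.2, β = 9.3+3 = 12.3.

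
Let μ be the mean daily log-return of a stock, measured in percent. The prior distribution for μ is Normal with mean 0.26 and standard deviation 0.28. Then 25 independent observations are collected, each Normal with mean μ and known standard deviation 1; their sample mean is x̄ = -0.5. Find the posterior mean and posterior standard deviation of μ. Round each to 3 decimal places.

With known σ, the Normal prior is conjugate. Weight on the data is w = (n/σ²)/(n/σ² + 1/τ₀²) = 25.0000/(25.0000+12.7551) = 0.66216.
Posterior mean = w·x̄ + (1−w)·μ₀ = 0.66216·-0.5 + 0.33784·0.26 = -0.243. Posterior variance = 1/(25.0000+12.7551) = 0.0264865, so SD = 0.163.

Posterior mean ≈ -0.243; posterior SD ≈ 0.163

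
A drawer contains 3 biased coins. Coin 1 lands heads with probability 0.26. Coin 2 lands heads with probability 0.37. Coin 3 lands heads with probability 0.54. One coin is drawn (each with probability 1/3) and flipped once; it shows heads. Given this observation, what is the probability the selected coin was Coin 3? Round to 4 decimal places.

Posterior probability ≈ 0.4615

Tabulate prior·likelihood by source: [1] prior 0.333333, lik 0.26, product 0.08667; [2] prior 0.333333, lik 0.37, product 0.1233; [3] prior 0.333333, lik 0.54, product 0.1800.
Normalizing constant = 0.39000; the posterior for Coin 3 is its product over the sum, 0.1800/0.39000 = 0.4615.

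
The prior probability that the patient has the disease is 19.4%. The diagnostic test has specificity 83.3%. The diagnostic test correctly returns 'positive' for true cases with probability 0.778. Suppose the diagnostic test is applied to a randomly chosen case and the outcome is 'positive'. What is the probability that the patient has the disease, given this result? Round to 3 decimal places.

P(H | E) ≈ 0.529

Write H for 'the patient has the disease'. Prior odds H:¬H = 0.194/0.806 = 0.24069. For the 'positive' outcome, the likelihood ratio is 0.778/0.167 = 4.6587.
Posterior odds = 0.24069 × 4.6587 = 1.1213, so P(H|E) = 1.1213/(1+1.1213) = 0.529.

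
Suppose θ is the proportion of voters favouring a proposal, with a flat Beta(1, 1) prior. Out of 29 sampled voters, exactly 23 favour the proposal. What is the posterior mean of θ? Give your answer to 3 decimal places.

Posterior mean ≈ 0.774

Observing 23 successes and 6 failures updates Beta(1, 1) by adding the success and failure counts to the two shape parameters: α = 1+23 = 24, β = 1+6 = 7.
Posterior mean = α/(α+β) = 24/31 = 0.774.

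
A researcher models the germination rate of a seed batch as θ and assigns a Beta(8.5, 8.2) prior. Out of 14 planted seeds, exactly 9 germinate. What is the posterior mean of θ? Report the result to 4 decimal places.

The binomial likelihood is conjugate to the Beta prior: with 9 successes and 5 failures, the posterior is Beta(8.5+9, 8.2+5) = Beta(17.5, 13.2).
E[θ | data] = 17.5/(17.5+13.2) = 0.5700.

Posterior mean ≈ 0.5700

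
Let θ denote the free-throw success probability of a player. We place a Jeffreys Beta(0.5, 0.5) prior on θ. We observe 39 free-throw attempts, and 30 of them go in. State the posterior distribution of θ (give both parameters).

The binomial likelihood is conjugate to the Beta prior: with 30 successes and 9 failures, the posterior is Beta(0.5+30, 0.5+9) = Beta(30.5, 9.5).

Posterior: Beta(30.5, 9.5)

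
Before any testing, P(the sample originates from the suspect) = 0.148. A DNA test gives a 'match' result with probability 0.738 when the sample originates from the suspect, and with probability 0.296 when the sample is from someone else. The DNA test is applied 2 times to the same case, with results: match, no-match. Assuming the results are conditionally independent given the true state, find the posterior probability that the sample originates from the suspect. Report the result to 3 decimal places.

With H the event that the sample originates from the suspect, the joint likelihood of the observed sequence is P(data|H) = 0.738·0.262 = 0.19336 and P(data|¬H) = 0.296·0.704 = 0.20838.
Bayes: P(H|data) = 0.148·0.19336 / (0.148·0.19336 + 0.852·0.20838) = 0.028617/0.20616 = 0.1388.

Posterior P(H) ≈ 0.139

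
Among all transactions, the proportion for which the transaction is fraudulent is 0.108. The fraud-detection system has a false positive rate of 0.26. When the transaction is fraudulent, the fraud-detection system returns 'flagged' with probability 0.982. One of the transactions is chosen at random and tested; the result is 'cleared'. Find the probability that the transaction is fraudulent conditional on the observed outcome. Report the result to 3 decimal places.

Let H be the event that the transaction is fraudulent. P(H) = 0.108, so P(¬H) = 0.892. With E the 'cleared' result, P(E|H) = 0.018 and P(E|¬H) = 0.74.
P(E) = 0.018·0.108 + 0.74·0.892 = 0.0019440 + 0.66008 = 0.66202.
By Bayes' theorem, P(H|E) = 0.0019440 / 0.66202 = 0.003.

P(H | E) ≈ 0.003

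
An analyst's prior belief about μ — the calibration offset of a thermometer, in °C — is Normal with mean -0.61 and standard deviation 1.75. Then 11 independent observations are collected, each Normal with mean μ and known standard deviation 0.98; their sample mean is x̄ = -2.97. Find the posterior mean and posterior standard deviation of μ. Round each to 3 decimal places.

Prior precision 1/τ₀² = 1/1.75² = 0.326531; data precision n/σ² = 11/0.98² = 11.4536.
Posterior precision = 0.326531 + 11.4536 = 11.7801, giving posterior SD = 1/√11.7801 = 0.291.
Posterior mean = (0.326531·-0.61 + 11.4536·-2.97) / 11.7801 = -2.905.

Posterior mean ≈ -2.905; posterior SD ≈ 0.291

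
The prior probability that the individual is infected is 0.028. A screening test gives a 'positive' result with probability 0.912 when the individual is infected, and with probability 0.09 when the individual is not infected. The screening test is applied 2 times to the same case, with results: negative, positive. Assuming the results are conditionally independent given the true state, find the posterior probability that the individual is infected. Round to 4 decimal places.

With H the event that the individual is infected, the joint likelihood of the observed sequence is P(data|H) = 0.088·0.912 = 0.080256 and P(data|¬H) = 0.91·0.09 = 0.081900.
Bayes: P(H|data) = 0.028·0.080256 / (0.028·0.080256 + 0.972·0.081900) = 0.0022472/0.081854 = 0.0275.

Posterior P(H) ≈ 0.0275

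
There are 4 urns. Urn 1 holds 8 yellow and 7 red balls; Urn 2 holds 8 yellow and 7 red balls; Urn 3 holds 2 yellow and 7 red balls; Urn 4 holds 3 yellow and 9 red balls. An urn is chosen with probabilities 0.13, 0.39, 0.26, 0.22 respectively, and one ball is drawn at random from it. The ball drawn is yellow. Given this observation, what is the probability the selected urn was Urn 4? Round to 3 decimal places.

P(yellow|Urn 1) = 0.5333; P(yellow|Urn 2) = 0.5333; P(yellow|Urn 3) = 0.2222; P(yellow|Urn 4) = 0.25.
Prior × likelihood for each source: 0.13·0.5333=0.06933, 0.39·0.5333=0.2080, 0.26·0.2222=0.05778, 0.22·0.25=0.05500. Summing gives P(yellow) = 0.39011.
P(Urn 4 | yellow) = 0.05500 / 0.39011 = 0.141.

Posterior probability ≈ 0.141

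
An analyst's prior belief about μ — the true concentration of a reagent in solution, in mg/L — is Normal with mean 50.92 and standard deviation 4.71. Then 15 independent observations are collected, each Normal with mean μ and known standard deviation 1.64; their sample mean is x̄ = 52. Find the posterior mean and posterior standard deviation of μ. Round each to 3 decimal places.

Posterior mean ≈ 51.991; posterior SD ≈ 0.422

With known σ, the Normal prior is conjugate. Weight on the data is w = (n/σ²)/(n/σ² + 1/τ₀²) = 5.57704/(5.57704+0.0450773) = 0.99198.
Posterior mean = w·x̄ + (1−w)·μ₀ = 0.99198·52 + 0.0080179·50.92 = 51.991. Posterior variance = 1/(5.57704+0.0450773) = 0.177869, so SD = 0.422.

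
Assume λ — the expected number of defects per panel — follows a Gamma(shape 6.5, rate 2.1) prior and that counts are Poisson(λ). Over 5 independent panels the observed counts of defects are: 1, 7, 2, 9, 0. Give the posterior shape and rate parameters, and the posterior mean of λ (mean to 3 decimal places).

Posterior: Gamma(shape=25.5, rate=7.1); mean ≈ 3.592

Total count ∑xᵢ = 19 over n = 5 panels.
Gamma is conjugate to the Poisson likelihood: posterior is Gamma(shape = 6.5+19 = 25.5, rate = 2.1+5 = 7.1).
Posterior mean = shape/rate = 25.5/7.1 = 3.592.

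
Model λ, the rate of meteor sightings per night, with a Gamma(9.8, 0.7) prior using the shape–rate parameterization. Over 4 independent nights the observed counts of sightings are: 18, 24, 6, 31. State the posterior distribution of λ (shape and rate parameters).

Posterior: Gamma(shape=88.8, rate=4.7)

Total count ∑xᵢ = 79 over n = 4 nights.
Gamma is conjugate to the Poisson likelihood: posterior is Gamma(shape = 9.8+79 = 88.8, rate = 0.7+4 = 4.7).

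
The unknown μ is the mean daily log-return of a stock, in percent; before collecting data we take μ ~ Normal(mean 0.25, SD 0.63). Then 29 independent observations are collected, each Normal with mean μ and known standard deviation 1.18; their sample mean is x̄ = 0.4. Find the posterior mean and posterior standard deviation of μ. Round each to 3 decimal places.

Prior precision 1/τ₀² = 1/0.63² = 2.51953; data precision n/σ² = 29/1.18² = 20.8273.
Posterior precision = 2.51953 + 20.8273 = 23.3469, giving posterior SD = 1/√23.3469 = 0.207.
Posterior mean = (2.51953·0.25 + 20.8273·0.4) / 23.3469 = 0.384.

Posterior mean ≈ 0.384; posterior SD ≈ 0.207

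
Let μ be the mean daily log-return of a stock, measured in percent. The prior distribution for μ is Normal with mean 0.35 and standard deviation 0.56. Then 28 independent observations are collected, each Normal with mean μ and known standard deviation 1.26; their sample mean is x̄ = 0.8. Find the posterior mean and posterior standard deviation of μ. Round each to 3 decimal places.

With known σ, the Normal prior is conjugate. Weight on the data is w = (n/σ²)/(n/σ² + 1/τ₀²) = 17.6367/(17.6367+3.18878) = 0.84688.
Posterior mean = w·x̄ + (1−w)·μ₀ = 0.84688·0.8 + 0.15312·0.35 = 0.731. Posterior variance = 1/(17.6367+3.18878) = 0.0480181, so SD = 0.219.

Posterior mean ≈ 0.731; posterior SD ≈ 0.219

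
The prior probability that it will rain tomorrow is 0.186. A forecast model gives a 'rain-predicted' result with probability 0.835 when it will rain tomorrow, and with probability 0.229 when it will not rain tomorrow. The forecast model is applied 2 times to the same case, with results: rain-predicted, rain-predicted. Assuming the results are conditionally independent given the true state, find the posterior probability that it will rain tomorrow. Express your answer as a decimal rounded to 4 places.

Posterior P(H) ≈ 0.7524

With H the event that it will rain tomorrow, the joint likelihood of the observed sequence is P(data|H) = 0.835·0.835 = 0.69722 and P(data|¬H) = 0.229·0.229 = 0.052441.
Bayes: P(H|data) = 0.186·0.69722 / (0.186·0.69722 + 0.814·0.052441) = 0.12968/0.17237 = 0.7524.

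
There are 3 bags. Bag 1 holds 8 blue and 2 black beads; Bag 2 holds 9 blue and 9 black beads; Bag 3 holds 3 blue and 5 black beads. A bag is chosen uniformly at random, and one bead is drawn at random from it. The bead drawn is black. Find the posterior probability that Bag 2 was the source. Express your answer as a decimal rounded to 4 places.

Posterior probability ≈ 0.3774

P(black|Bag 1) = 0.2; P(black|Bag 2) = 0.5; P(black|Bag 3) = 0.625.
Prior × likelihood for each source: 0.333333·0.2=0.06667, 0.333333·0.5=0.1667, 0.333333·0.625=0.2083. Summing gives P(black) = 0.44167.
P(Bag 2 | black) = 0.1667 / 0.44167 = 0.3774.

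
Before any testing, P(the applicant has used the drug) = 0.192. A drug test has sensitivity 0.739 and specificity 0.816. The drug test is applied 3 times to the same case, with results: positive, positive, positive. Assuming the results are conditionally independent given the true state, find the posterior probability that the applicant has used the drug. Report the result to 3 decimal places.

Posterior P(H) ≈ 0.939

With H the event that the applicant has used the drug, the joint likelihood of the observed sequence is P(data|H) = 0.739·0.739·0.739 = 0.40358 and P(data|¬H) = 0.184·0.184·0.184 = 0.0062295.
Bayes: P(H|data) = 0.192·0.40358 / (0.192·0.40358 + 0.808·0.0062295) = 0.077488/0.082521 = 0.9390.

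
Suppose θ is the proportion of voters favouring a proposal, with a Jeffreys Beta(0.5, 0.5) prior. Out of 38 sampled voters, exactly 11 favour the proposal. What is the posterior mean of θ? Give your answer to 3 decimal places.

The binomial likelihood is conjugate to the Beta prior: with 11 successes and 27 failures, the posterior is Beta(0.5+11, 0.5+27) = Beta(11.5, 27.5).
E[θ | data] = 11.5/(11.5+27.5) = 0.295.

Posterior mean ≈ 0.295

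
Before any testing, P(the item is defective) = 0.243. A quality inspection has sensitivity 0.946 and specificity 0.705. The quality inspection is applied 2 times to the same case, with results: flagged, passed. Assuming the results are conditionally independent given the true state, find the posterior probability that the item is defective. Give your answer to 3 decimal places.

Let H be the event that the item is defective; start with P(H) = 0.243. P('flagged'|H) = 0.946, P('flagged'|¬H) = 0.295.
Update on result 1 ('flagged'): P(H) ← 0.946·0.2430 / (0.946·0.2430 + 0.295·0.7570) = 0.22988/0.45319 = 0.5072.
Update on result 2 ('passed'): P(H) ← 0.054·0.5072 / (0.054·0.5072 + 0.705·0.4928) = 0.027391/0.37479 = 0.0731.

Posterior P(H) ≈ 0.073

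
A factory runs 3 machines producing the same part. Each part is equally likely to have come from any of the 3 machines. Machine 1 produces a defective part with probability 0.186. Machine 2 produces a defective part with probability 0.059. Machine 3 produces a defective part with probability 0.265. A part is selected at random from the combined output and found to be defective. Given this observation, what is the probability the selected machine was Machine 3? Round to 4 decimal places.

Posterior probability ≈ 0.5196

Tabulate prior·likelihood by source: [1] prior 0.333333, lik 0.186, product 0.06200; [2] prior 0.333333, lik 0.059, product 0.01967; [3] prior 0.333333, lik 0.265, product 0.08833.
Normalizing constant = 0.17000; the posterior for Machine 3 is its product over the sum, 0.08833/0.17000 = 0.5196.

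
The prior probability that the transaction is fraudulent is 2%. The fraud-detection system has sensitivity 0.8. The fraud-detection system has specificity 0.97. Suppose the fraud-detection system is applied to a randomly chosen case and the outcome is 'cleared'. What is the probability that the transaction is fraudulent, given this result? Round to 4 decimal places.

P(H | E) ≈ 0.0042

Write H for 'the transaction is fraudulent'. Prior odds H:¬H = 0.02/0.98 = 0.020408. For the 'cleared' outcome, the likelihood ratio is 0.2/0.97 = 0.20619.
Posterior odds = 0.020408 × 0.20619 = 0.0042079, so P(H|E) = 0.0042079/(1+0.0042079) = 0.0042.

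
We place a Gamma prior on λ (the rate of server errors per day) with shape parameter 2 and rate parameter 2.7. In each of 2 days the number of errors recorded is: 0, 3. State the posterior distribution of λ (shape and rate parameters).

The Poisson likelihood adds the total count to the shape and the number of exposure periods to the rate. Here ∑xᵢ = 3 and n = 2, so shape 2→5 and rate 2.7→4.7.

Posterior: Gamma(shape=5, rate=4.7)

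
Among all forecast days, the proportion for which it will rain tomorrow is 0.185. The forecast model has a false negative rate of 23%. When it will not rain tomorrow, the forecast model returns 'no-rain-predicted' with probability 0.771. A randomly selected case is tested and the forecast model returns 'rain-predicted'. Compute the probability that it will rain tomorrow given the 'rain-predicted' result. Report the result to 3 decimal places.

Let H be the event that it will rain tomorrow. P(H) = 0.185, so P(¬H) = 0.815. With E the 'rain-predicted' result, P(E|H) = 0.77 and P(E|¬H) = 0.229.
P(E) = 0.77·0.185 + 0.229·0.815 = 0.14245 + 0.18663 = 0.32908.
By Bayes' theorem, P(H|E) = 0.14245 / 0.32908 = 0.433.

P(H | E) ≈ 0.433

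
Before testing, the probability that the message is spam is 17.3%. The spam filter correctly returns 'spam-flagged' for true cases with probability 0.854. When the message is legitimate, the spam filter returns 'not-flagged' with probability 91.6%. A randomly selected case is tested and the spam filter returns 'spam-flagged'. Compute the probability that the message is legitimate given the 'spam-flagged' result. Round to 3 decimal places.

P(¬H | E) ≈ 0.320

Let H be the event that the message is spam. P(H) = 0.173, so P(¬H) = 0.827. With E the 'spam-flagged' result, P(E|H) = 0.854 and P(E|¬H) = 0.084.
P(E) = 0.854·0.173 + 0.084·0.827 = 0.14774 + 0.069468 = 0.21721.
By Bayes' theorem, P(H|E) = 0.14774 / 0.21721 = 0.680. Hence P(¬H|E) = 1 − 0.680 = 0.320.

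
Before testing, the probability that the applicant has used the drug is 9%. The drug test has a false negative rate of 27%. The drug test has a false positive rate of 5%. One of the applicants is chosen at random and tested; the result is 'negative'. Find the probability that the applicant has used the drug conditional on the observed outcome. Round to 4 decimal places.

Let H be the event that the applicant has used the drug. P(H) = 0.09, so P(¬H) = 0.91. With E the 'negative' result, P(E|H) = 0.27 and P(E|¬H) = 0.95.
P(E) = 0.27·0.09 + 0.95·0.91 = 0.024300 + 0.86450 = 0.88880.
By Bayes' theorem, P(H|E) = 0.024300 / 0.88880 = 0.0273.

P(H | E) ≈ 0.0273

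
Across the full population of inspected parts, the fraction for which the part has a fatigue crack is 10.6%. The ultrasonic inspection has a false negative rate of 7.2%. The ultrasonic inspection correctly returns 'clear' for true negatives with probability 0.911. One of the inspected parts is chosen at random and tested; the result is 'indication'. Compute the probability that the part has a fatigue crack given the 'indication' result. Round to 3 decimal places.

Write H for 'the part has a fatigue crack'. Prior odds H:¬H = 0.106/0.894 = 0.11857. For the 'indication' outcome, the likelihood ratio is 0.928/0.089 = 10.427.
Posterior odds = 0.11857 × 10.427 = 1.2363, so P(H|E) = 1.2363/(1+1.2363) = 0.553.

P(H | E) ≈ 0.553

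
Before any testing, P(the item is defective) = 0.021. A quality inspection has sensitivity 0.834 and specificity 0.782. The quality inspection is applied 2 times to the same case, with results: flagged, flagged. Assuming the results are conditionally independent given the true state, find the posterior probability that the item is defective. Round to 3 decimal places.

Posterior P(H) ≈ 0.239

With H the event that the item is defective, the joint likelihood of the observed sequence is P(data|H) = 0.834·0.834 = 0.69556 and P(data|¬H) = 0.218·0.218 = 0.047524.
Bayes: P(H|data) = 0.021·0.69556 / (0.021·0.69556 + 0.979·0.047524) = 0.014607/0.061133 = 0.2389.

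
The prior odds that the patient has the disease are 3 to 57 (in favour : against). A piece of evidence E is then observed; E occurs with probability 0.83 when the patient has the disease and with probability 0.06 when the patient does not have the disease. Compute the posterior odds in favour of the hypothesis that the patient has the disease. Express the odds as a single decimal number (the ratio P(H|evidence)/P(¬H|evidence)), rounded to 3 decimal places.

Posterior odds ≈ 0.728

Prior odds = 3/57 = 0.052632. In log-odds, ln(0.052632) = -2.9444.
Add log likelihood ratio: ln(13.833) = 2.6271.
Posterior log-odds = -0.31736, so posterior odds = exp(-0.31736) = 0.72807.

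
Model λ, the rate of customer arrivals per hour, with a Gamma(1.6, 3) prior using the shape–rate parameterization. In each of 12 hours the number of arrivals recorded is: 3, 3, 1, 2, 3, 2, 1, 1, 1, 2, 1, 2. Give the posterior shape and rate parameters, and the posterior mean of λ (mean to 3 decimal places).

The Poisson likelihood adds the total count to the shape and the number of exposure periods to the rate. Here ∑xᵢ = 22 and n = 12, so shape 1.6→23.6 and rate 3→15.
E[λ | data] = 23.6/15 = 1.573.

Posterior: Gamma(shape=23.6, rate=15); mean ≈ 1.573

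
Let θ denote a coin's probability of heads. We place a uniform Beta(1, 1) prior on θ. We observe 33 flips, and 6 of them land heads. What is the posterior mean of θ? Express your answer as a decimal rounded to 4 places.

The binomial likelihood is conjugate to the Beta prior: with 6 successes and 27 failures, the posterior is Beta(1+6, 1+27) = Beta(7, 28).
Posterior mean = α/(α+β) = 7/35 = 0.2000.

Posterior mean ≈ 0.2000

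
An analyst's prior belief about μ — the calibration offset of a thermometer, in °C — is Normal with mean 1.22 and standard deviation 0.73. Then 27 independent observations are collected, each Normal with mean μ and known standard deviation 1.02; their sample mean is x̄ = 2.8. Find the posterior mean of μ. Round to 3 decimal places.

Posterior mean ≈ 2.693

With known σ, the Normal prior is conjugate. Weight on the data is w = (n/σ²)/(n/σ² + 1/τ₀²) = 25.9516/(25.9516+1.87652) = 0.93257.
Posterior mean = w·x̄ + (1−w)·μ₀ = 0.93257·2.8 + 0.067433·1.22 = 2.693.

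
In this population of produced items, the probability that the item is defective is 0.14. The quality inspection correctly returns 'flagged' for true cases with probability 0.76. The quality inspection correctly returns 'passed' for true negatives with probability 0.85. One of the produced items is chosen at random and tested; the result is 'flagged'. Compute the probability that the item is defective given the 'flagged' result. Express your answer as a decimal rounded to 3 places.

P(H | E) ≈ 0.452

Let H be the event that the item is defective. P(H) = 0.14, so P(¬H) = 0.86. With E the 'flagged' result, P(E|H) = 0.76 and P(E|¬H) = 0.15.
P(E) = 0.76·0.14 + 0.15·0.86 = 0.10640 + 0.12900 = 0.23540.
By Bayes' theorem, P(H|E) = 0.10640 / 0.23540 = 0.452.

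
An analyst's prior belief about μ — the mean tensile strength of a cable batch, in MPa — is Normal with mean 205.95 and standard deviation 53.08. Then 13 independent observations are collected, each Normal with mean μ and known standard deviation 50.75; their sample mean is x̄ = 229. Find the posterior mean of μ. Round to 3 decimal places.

Posterior mean ≈ 227.486

With known σ, the Normal prior is conjugate. Weight on the data is w = (n/σ²)/(n/σ² + 1/τ₀²) = 0.00504744/(0.00504744+0.00035493) = 0.93430.
Posterior mean = w·x̄ + (1−w)·μ₀ = 0.93430·229 + 0.065698·205.95 = 227.486.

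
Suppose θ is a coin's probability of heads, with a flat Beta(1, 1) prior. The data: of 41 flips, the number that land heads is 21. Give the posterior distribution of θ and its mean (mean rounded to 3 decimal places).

Posterior: Beta(22, 21); mean ≈ 0.512

The binomial likelihood is conjugate to the Beta prior: with 21 successes and 20 failures, the posterior is Beta(1+21, 1+20) = Beta(22, 21).
Posterior mean = α/(α+β) = 22/43 = 0.512.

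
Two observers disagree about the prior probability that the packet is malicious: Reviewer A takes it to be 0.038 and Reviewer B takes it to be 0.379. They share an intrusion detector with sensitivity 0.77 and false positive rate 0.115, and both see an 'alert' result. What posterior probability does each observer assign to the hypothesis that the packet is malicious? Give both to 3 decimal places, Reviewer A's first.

The likelihood ratio for an 'alert' result is 0.77/0.115 = 6.6957.
Reviewer A: prior odds 0.038/0.962 = 0.039501; posterior odds 0.26449; posterior probability 0.209.
Reviewer B: prior odds 0.379/0.621 = 0.61031; posterior odds 4.0864; posterior probability 0.803.

Reviewer A: 0.209; Reviewer B: 0.803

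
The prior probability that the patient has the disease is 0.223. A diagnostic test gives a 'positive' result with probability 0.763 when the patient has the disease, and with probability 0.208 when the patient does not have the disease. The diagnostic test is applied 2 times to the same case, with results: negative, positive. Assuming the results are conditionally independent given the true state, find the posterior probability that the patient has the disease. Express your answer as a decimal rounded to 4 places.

Posterior P(H) ≈ 0.2396

Let H be the event that the patient has the disease; start with P(H) = 0.223. P('positive'|H) = 0.763, P('positive'|¬H) = 0.208.
Update on result 1 ('negative'): P(H) ← 0.237·0.2230 / (0.237·0.2230 + 0.792·0.7770) = 0.052851/0.66824 = 0.0791.
Update on result 2 ('positive'): P(H) ← 0.763·0.0791 / (0.763·0.0791 + 0.208·0.9209) = 0.060346/0.25190 = 0.2396.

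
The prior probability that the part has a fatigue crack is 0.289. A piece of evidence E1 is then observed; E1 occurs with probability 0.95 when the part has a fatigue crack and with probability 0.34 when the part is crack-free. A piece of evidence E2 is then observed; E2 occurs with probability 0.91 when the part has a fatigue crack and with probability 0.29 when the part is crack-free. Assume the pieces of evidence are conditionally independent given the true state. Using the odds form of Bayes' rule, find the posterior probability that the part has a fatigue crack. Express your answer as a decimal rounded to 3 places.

Prior odds = 0.289/(1−0.289) = 0.40647. In log-odds, ln(0.40647) = -0.90025.
Add log likelihood ratios: ln(2.7941) + ln(3.1379) = 2.1711.
Posterior log-odds = 1.2708, so posterior odds = exp(1.2708) = 3.5638. Converting, P(H|E) = 3.5638/4.5638 = 0.781.

Posterior probability ≈ 0.781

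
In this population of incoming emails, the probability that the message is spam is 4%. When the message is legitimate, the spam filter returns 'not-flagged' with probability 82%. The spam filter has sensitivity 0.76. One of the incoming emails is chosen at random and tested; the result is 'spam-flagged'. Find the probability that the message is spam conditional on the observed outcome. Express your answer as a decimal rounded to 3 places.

P(H | E) ≈ 0.150

Let H be the event that the message is spam. P(H) = 0.04, so P(¬H) = 0.96. With E the 'spam-flagged' result, P(E|H) = 0.76 and P(E|¬H) = 0.18.
P(E) = 0.76·0.04 + 0.18·0.96 = 0.030400 + 0.17280 = 0.20320.
By Bayes' theorem, P(H|E) = 0.030400 / 0.20320 = 0.150.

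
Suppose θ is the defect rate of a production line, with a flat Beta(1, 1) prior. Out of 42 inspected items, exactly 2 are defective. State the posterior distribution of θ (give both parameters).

Observing 2 successes and 40 failures updates Beta(1, 1) by adding the success and failure counts to the two shape parameters: α = 1+2 = 3, β = 1+40 = 41.

Posterior: Beta(3, 41)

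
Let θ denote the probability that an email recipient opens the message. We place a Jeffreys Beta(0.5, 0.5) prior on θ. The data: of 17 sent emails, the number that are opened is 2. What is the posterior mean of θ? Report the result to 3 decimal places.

The binomial likelihood is conjugate to the Beta prior: with 2 successes and 15 failures, the posterior is Beta(0.5+2, 0.5+15) = Beta(2.5, 15.5).
E[θ | data] = 2.5/(2.5+15.5) = 0.139.

Posterior mean ≈ 0.139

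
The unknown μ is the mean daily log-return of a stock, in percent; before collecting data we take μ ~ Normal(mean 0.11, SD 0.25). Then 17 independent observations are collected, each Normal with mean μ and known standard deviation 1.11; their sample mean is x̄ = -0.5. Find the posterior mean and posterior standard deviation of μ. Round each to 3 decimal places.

Posterior mean ≈ -0.172; posterior SD ≈ 0.183

Prior precision 1/τ₀² = 1/0.25² = 16.0000; data precision n/σ² = 17/1.11² = 13.7976.
Posterior precision = 16.0000 + 13.7976 = 29.7976, giving posterior SD = 1/√29.7976 = 0.183.
Posterior mean = (16.0000·0.11 + 13.7976·-0.5) / 29.7976 = -0.172.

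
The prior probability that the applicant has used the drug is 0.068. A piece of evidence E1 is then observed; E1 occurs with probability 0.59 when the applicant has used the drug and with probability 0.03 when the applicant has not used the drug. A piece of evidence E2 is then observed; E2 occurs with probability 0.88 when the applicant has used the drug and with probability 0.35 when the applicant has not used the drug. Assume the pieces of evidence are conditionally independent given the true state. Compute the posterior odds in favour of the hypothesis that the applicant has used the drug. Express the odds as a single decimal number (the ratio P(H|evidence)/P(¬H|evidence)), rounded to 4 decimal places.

Prior odds = 0.068/(1−0.068) = 0.072961.
Likelihood ratio for E1 = 0.59/0.03 = 19.667.
Likelihood ratio for E2 = 0.88/0.35 = 2.5143.
Posterior odds = prior odds × LR₁ × LR₂ = 3.6078.

Posterior odds ≈ 3.6078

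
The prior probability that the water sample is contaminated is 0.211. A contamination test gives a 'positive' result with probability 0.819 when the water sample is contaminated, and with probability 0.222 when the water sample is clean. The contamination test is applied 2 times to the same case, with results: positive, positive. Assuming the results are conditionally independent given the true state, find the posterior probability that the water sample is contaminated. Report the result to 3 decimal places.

Posterior P(H) ≈ 0.784

Let H be the event that the water sample is contaminated; start with P(H) = 0.211. P('positive'|H) = 0.819, P('positive'|¬H) = 0.222.
Update on result 1 ('positive'): P(H) ← 0.819·0.2110 / (0.819·0.2110 + 0.222·0.7890) = 0.17281/0.34797 = 0.4966.
Update on result 2 ('positive'): P(H) ← 0.819·0.4966 / (0.819·0.4966 + 0.222·0.5034) = 0.40674/0.51848 = 0.7845.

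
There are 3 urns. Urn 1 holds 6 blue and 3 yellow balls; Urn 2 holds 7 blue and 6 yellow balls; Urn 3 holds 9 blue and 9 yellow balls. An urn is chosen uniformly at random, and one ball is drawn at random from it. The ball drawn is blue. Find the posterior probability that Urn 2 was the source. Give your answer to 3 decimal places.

Tabulate prior·likelihood by source: [1] prior 0.333333, lik 0.6667, product 0.2222; [2] prior 0.333333, lik 0.5385, product 0.1795; [3] prior 0.333333, lik 0.5, product 0.1667.
Normalizing constant = 0.56838; the posterior for Urn 2 is its product over the sum, 0.1795/0.56838 = 0.316.

Posterior probability ≈ 0.316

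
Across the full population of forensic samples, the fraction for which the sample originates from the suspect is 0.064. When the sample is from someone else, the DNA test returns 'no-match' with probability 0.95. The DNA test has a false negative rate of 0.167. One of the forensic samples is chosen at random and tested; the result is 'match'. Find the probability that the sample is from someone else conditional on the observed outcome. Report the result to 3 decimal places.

Let H be the event that the sample originates from the suspect. P(H) = 0.064, so P(¬H) = 0.936. With E the 'match' result, P(E|H) = 0.833 and P(E|¬H) = 0.05.
P(E) = 0.833·0.064 + 0.05·0.936 = 0.053312 + 0.046800 = 0.10011.
By Bayes' theorem, P(H|E) = 0.053312 / 0.10011 = 0.533. Hence P(¬H|E) = 1 − 0.533 = 0.467.

P(¬H | E) ≈ 0.467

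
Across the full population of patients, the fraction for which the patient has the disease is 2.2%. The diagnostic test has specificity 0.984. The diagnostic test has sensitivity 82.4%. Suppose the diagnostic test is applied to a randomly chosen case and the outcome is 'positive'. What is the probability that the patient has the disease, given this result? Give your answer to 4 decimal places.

P(H | E) ≈ 0.5367

Write H for 'the patient has the disease'. Prior odds H:¬H = 0.022/0.978 = 0.022495. For the 'positive' outcome, the likelihood ratio is 0.824/0.016 = 51.500.
Posterior odds = 0.022495 × 51.500 = 1.1585, so P(H|E) = 1.1585/(1+1.1585) = 0.5367.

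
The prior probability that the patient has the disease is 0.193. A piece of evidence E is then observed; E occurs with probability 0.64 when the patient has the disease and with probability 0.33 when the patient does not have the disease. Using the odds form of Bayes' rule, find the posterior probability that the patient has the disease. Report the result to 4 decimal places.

Prior odds = 0.193/(1−0.193) = 0.23916. In log-odds, ln(0.23916) = -1.4306.
Add log likelihood ratio: ln(1.9394) = 0.66238.
Posterior log-odds = -0.76826, so posterior odds = exp(-0.76826) = 0.46382. Converting, P(H|E) = 0.46382/1.4638 = 0.3169.

Posterior probability ≈ 0.3169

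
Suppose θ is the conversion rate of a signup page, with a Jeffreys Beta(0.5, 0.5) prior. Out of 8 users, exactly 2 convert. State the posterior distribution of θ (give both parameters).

Observing 2 successes and 6 failures updates Beta(0.5, 0.5) by adding the success and failure counts to the two shape parameters: α = 0.5+2 = 2.5, β = 0.5+6 = 6.5.

Posterior: Beta(2.5, 6.5)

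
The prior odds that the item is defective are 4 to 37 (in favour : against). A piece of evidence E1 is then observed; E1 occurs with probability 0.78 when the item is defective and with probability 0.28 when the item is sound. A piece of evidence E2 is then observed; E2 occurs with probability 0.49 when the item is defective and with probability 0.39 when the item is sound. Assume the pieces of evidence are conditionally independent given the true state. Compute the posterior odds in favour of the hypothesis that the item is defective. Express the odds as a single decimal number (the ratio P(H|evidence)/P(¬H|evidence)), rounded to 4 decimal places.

Prior odds = 4/37 = 0.10811.
Likelihood ratio for E1 = 0.78/0.28 = 2.7857.
Likelihood ratio for E2 = 0.49/0.39 = 1.2564.
Posterior odds = prior odds × LR₁ × LR₂ = 0.37838.

Posterior odds ≈ 0.3784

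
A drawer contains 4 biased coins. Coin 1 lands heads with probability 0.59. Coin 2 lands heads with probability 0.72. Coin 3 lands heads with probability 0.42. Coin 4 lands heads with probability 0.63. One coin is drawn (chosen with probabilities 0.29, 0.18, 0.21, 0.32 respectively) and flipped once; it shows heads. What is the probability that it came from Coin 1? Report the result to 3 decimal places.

Tabulate prior·likelihood by source: [1] prior 0.29, lik 0.59, product 0.1711; [2] prior 0.18, lik 0.72, product 0.1296; [3] prior 0.21, lik 0.42, product 0.08820; [4] prior 0.32, lik 0.63, product 0.2016.
Normalizing constant = 0.59050; the posterior for Coin 1 is its product over the sum, 0.1711/0.59050 = 0.290.

Posterior probability ≈ 0.290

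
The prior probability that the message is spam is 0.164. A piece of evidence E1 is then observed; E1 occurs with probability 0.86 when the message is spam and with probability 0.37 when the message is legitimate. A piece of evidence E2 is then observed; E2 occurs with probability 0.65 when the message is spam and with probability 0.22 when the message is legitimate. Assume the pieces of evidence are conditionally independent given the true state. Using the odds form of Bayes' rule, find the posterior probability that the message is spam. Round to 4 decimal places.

Prior odds = 0.164/(1−0.164) = 0.19617. In log-odds, ln(0.19617) = -1.6288.
Add log likelihood ratios: ln(2.3243) + ln(2.9545) = 1.9268.
Posterior log-odds = 0.29801, so posterior odds = exp(0.29801) = 1.3472. Converting, P(H|E) = 1.3472/2.3472 = 0.5740.

Posterior probability ≈ 0.5740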